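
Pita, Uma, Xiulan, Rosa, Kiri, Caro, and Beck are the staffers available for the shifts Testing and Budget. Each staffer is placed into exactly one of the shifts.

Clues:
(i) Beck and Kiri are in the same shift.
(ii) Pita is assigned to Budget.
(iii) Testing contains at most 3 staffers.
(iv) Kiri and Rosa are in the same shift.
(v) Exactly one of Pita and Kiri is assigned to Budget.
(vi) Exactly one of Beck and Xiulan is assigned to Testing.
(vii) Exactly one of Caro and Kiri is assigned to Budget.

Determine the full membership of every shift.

From (ii): Pita ∈ Budget.
(v) (exactly one): Kiri ∉ Budget.
(vii) (exactly one): Caro ∈ Budget.
Only one shift left: Kiri ∈ Testing.
(i): Beck matches Kiri: Beck ∈ Testing.
(iv): Rosa matches Kiri: Rosa ∈ Testing.
(vi) (exactly one): Xiulan ∉ Testing.
Only one shift left: Xiulan ∈ Budget.
(iii): Testing already has 3, so the rest are out.
Only one shift left: Uma ∈ Budget.

Testing = {Beck, Kiri, Rosa}; Budget = {Caro, Pita, Uma, Xiulan}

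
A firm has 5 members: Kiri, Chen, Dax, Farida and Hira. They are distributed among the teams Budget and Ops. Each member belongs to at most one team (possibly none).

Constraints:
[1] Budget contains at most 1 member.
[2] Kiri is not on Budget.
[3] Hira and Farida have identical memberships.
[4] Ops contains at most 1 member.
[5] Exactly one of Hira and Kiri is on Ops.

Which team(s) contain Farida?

Farida: none

From (2): Kiri ∉ Budget.
Suppose Farida ∈ Budget: no assignment then satisfies all the clues, so Farida ∉ Budget.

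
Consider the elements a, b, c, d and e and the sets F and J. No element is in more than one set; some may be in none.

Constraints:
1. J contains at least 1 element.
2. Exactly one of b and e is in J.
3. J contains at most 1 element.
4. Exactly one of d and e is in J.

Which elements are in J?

J = {e}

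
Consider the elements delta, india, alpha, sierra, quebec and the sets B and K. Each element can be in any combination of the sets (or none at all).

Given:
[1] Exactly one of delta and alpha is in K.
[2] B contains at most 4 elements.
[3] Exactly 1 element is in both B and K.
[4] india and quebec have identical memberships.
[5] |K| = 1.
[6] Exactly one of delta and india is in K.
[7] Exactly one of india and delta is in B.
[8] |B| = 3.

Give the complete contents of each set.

B = {alpha, delta, sierra}; K = {delta}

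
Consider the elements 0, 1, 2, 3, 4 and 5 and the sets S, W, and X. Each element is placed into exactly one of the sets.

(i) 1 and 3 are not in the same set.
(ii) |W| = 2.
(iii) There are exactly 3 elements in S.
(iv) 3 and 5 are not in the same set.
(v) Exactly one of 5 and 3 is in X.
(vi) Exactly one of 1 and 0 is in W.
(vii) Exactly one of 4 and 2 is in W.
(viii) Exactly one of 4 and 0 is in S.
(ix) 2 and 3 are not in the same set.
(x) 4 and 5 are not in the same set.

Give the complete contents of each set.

S = {0, 2, 5}; W = {1, 4}; X = {3}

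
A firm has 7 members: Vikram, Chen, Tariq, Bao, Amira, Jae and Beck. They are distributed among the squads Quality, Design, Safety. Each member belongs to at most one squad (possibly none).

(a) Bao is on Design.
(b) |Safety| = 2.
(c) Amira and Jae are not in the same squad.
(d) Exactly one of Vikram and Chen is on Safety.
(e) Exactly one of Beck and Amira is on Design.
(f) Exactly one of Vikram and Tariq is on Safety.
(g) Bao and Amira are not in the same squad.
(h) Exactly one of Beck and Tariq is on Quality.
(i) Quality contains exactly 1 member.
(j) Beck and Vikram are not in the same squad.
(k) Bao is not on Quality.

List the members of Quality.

From (a): Bao ∈ Design.
(g): Amira ∉ Design.
(e) (exactly one): Beck ∈ Design.
(h) (exactly one): Tariq ∈ Quality.
(i): Quality already has 1, so the rest are out.
(j): Vikram ∉ Design.
(f) (exactly one): Vikram ∈ Safety.
(d) (exactly one): Chen ∉ Safety.

Quality = {Tariq}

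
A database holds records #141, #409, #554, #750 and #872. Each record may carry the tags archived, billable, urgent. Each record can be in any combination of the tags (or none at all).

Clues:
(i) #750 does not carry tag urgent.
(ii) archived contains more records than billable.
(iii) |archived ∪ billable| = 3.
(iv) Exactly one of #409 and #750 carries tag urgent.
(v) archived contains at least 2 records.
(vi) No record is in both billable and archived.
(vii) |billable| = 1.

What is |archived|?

2

From (i): #750 ∉ urgent.
(iv) (exactly one): #409 ∈ urgent.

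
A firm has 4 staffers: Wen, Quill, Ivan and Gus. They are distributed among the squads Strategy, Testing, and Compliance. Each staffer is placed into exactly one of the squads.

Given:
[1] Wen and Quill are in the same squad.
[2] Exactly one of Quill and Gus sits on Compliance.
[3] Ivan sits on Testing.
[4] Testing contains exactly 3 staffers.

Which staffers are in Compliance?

Compliance = {Gus}

From (3): Ivan ∈ Testing.
Suppose Wen ∈ Compliance: no assignment then satisfies all the clues, so Wen ∉ Compliance.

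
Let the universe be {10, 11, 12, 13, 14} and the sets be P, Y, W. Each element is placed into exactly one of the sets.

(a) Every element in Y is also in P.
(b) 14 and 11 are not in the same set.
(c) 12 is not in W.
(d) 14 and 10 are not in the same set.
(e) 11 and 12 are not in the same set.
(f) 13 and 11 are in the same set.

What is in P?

P = {12, 14}

From (c): 12 ∉ W.
Suppose 10 ∈ P: no assignment then satisfies all the clues, so 10 ∉ P.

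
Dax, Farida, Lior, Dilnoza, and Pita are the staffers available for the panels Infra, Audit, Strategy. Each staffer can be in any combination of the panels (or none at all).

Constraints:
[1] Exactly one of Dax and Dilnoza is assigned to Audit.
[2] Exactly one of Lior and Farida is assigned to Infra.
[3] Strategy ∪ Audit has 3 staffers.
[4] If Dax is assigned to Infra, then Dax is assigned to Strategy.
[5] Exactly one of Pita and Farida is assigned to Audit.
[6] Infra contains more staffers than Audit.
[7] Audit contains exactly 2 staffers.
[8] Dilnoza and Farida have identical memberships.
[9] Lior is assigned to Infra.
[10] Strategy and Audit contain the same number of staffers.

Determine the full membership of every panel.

Infra = {Dax, Lior, Pita}; Audit = {Dax, Pita}; Strategy = {Dax, Lior}

From (9): Lior ∈ Infra.
(2) (exactly one): Farida ∉ Infra.
(8): Dilnoza matches Farida: Dilnoza ∉ Infra.
Suppose Dax ∉ Infra: no assignment then satisfies all the clues, so Dax ∈ Infra.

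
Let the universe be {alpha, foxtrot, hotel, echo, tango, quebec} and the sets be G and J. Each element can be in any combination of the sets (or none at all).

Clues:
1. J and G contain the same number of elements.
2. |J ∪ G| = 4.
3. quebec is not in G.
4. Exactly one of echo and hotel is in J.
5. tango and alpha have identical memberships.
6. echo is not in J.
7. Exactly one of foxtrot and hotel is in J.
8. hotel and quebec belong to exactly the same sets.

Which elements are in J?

J = {hotel, quebec}

From (3): quebec ∉ G.
From (6): echo ∉ J.
(4) (exactly one): hotel ∈ J.
(7) (exactly one): foxtrot ∉ J.
(8): hotel matches quebec: hotel ∉ G.
(8): quebec matches hotel: quebec ∈ J.
Suppose alpha ∈ J: no assignment then satisfies all the clues, so alpha ∉ J.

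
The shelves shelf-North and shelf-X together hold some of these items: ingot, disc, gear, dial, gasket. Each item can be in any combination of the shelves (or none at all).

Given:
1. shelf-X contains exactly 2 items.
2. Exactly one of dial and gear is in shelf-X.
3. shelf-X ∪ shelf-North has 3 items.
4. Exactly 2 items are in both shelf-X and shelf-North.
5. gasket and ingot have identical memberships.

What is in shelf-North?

shelf-North = {dial, disc, gear}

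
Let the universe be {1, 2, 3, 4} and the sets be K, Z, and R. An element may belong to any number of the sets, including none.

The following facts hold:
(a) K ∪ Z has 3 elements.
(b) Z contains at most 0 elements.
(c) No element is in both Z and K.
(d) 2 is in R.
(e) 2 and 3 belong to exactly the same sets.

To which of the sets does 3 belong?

3: K, R

From (d): 2 ∈ R.
(b): Z already has 0, so the rest are out.
(e): 3 matches 2: 3 ∈ R.
Suppose 3 ∉ K: no assignment then satisfies all the clues, so 3 ∈ K.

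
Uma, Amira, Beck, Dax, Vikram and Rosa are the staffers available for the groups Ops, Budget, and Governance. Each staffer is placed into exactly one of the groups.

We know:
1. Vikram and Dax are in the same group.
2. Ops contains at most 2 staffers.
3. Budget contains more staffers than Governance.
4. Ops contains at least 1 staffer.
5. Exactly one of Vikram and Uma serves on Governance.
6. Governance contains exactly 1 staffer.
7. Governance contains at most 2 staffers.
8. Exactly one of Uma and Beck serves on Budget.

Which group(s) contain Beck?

Beck: Budget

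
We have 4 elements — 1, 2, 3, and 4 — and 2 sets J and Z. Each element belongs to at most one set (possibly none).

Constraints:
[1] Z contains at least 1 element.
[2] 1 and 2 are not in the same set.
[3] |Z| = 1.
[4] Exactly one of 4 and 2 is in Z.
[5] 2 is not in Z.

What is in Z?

Z = {4}

From (5): 2 ∉ Z.
(4) (exactly one): 4 ∈ Z.
(3): Z already has 1, so the rest are out.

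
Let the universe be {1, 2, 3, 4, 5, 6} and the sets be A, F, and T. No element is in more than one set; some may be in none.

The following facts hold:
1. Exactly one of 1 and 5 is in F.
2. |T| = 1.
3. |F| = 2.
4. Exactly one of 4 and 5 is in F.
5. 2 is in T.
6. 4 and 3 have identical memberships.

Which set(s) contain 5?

5: F

From (5): 2 ∈ T.
(2): T already has 1, so the rest are out.
Suppose 5 ∈ A: no assignment then satisfies all the clues, so 5 ∉ A.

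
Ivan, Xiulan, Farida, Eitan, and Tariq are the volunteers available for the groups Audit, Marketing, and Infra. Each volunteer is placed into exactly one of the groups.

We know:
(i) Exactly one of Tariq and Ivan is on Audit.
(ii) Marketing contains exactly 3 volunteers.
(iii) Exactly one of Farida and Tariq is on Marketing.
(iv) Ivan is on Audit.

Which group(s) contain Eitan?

Eitan: Marketing

From (iv): Ivan ∈ Audit.
(i) (exactly one): Tariq ∉ Audit.
Suppose Eitan ∈ Audit: no assignment then satisfies all the clues, so Eitan ∉ Audit.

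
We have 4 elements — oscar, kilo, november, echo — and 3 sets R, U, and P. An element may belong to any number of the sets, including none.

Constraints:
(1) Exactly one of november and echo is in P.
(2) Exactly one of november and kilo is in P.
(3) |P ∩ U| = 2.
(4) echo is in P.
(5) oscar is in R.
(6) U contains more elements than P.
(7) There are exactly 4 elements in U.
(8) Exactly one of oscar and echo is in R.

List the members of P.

P = {echo, kilo}

From (4): echo ∈ P.
From (5): oscar ∈ R.
(1) (exactly one): november ∉ P.
(2) (exactly one): kilo ∈ P.
(7): only 4 candidates remain for U, so all are in.
(8) (exactly one): echo ∉ R.
Suppose oscar ∈ P: no assignment then satisfies all the clues, so oscar ∉ P.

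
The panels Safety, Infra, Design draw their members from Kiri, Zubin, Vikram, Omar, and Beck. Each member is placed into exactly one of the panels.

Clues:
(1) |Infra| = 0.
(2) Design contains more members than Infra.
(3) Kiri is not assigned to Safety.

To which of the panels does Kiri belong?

From (3): Kiri ∉ Safety.
(1): Infra already has 0, so the rest are out.
Only one panel left: Kiri ∈ Design.

Kiri: Design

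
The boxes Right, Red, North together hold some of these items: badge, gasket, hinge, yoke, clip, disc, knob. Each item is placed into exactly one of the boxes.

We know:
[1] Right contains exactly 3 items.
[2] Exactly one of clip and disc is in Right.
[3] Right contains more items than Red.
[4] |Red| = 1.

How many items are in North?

3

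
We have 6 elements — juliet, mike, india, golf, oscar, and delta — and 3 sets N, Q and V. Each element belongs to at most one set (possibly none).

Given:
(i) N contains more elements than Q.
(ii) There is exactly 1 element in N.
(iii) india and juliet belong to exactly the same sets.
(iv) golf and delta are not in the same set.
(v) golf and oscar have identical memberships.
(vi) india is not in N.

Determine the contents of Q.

Q = {}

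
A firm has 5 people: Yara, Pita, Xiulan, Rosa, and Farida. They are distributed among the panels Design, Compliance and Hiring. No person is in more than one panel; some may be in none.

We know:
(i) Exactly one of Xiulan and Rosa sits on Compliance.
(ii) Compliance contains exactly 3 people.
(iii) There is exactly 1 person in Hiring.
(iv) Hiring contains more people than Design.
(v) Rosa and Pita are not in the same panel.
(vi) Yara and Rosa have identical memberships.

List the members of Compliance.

Compliance = {Farida, Rosa, Yara}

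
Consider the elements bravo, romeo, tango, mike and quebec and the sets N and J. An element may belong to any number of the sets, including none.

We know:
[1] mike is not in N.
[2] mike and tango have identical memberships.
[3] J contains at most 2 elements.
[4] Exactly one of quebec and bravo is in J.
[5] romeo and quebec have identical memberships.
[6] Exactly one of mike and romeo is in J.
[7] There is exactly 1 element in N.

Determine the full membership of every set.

N = {bravo}; J = {quebec, romeo}

From (1): mike ∉ N.
(2): tango matches mike: tango ∉ N.
Suppose bravo ∉ N: no assignment then satisfies all the clues, so bravo ∈ N.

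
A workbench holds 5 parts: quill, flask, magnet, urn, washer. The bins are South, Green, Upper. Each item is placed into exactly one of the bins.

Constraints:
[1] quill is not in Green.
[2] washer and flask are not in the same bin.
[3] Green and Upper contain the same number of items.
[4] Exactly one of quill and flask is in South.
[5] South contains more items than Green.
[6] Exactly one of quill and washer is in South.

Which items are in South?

South = {magnet, quill, urn}

From (1): quill ∉ Green.
Suppose quill ∉ South: no assignment then satisfies all the clues, so quill ∈ South.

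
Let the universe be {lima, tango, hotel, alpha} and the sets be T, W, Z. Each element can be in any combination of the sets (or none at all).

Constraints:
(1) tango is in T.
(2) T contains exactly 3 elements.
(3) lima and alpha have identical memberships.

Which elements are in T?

T = {alpha, lima, tango}

From (1): tango ∈ T.
Suppose lima ∉ T: no assignment then satisfies all the clues, so lima ∈ T.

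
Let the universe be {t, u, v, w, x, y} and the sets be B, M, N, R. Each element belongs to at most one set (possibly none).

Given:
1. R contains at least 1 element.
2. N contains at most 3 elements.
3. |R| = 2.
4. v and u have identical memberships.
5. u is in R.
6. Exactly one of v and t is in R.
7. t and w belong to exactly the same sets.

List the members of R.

R = {u, v}

From (5): u ∈ R.
(4): v matches u: v ∉ B.
(4): v matches u: v ∉ M.
(4): v matches u: v ∉ N.
(4): v matches u: v ∈ R.
(6) (exactly one): t ∉ R.
(7): w matches t: w ∉ R.
(3): R already has 2, so the rest are out.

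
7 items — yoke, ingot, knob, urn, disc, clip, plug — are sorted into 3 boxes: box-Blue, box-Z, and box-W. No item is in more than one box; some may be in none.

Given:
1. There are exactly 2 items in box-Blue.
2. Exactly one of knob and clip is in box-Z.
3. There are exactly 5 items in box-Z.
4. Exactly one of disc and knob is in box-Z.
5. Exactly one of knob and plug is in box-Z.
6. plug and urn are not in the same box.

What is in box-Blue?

box-Blue = {knob, urn}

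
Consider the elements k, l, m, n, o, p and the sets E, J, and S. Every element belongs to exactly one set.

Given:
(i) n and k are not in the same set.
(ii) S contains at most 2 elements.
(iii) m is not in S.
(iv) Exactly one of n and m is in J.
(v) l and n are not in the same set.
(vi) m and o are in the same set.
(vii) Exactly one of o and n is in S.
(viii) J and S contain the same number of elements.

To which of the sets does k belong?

From (iii): m ∉ S.
(vi): o matches m: o ∉ S.
(vii) (exactly one): n ∈ S.
(i): k ∉ S.
(iv) (exactly one): m ∈ J.
(v): l ∉ S.
(vi): o matches m: o ∉ E.
(vi): o matches m: o ∈ J.
Suppose k ∉ E: no assignment then satisfies all the clues, so k ∈ E.

k: E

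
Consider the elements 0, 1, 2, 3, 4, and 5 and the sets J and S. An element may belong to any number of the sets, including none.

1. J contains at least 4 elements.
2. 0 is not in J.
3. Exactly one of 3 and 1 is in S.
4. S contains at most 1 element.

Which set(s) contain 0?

From (2): 0 ∉ J.
Suppose 0 ∈ S: no assignment then satisfies all the clues, so 0 ∉ S.

0: none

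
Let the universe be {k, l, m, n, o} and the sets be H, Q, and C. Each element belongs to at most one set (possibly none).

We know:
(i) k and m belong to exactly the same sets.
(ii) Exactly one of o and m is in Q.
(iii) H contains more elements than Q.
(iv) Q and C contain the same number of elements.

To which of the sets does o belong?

o: Q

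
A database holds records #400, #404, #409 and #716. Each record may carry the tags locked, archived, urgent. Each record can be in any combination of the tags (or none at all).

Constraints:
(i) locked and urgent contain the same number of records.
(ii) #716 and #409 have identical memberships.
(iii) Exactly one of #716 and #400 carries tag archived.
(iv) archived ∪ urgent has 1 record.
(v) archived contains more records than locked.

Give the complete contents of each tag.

locked = {}; archived = {#400}; urgent = {}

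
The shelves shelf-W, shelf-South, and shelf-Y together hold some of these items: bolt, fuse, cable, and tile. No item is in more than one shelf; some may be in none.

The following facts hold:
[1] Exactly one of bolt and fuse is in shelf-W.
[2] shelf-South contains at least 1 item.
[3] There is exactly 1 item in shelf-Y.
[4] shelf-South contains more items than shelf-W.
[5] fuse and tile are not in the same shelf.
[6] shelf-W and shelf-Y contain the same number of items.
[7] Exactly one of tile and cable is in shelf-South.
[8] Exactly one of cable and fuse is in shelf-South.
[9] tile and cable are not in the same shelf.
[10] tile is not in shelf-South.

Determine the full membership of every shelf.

From (10): tile ∉ shelf-South.
(7) (exactly one): cable ∈ shelf-South.
(8) (exactly one): fuse ∉ shelf-South.
Suppose bolt ∈ shelf-W: no assignment then satisfies all the clues, so bolt ∉ shelf-W.

shelf-W = {fuse}; shelf-South = {bolt, cable}; shelf-Y = {tile}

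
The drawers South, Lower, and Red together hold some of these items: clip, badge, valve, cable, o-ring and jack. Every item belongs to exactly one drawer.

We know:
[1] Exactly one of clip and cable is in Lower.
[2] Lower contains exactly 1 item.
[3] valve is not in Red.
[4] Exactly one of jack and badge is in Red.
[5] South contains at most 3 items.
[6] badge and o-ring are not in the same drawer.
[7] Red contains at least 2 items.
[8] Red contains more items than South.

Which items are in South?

South = {badge, valve}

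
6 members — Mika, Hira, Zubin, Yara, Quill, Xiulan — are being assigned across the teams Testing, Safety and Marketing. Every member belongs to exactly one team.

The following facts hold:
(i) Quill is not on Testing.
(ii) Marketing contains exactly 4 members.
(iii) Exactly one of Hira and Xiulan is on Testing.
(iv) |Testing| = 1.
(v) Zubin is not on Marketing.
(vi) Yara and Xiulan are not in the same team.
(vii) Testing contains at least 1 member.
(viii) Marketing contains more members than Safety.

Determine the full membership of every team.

Testing = {Xiulan}; Safety = {Zubin}; Marketing = {Hira, Mika, Quill, Yara}

From (i): Quill ∉ Testing.
From (v): Zubin ∉ Marketing.
Suppose Mika ∈ Testing: no assignment then satisfies all the clues, so Mika ∉ Testing.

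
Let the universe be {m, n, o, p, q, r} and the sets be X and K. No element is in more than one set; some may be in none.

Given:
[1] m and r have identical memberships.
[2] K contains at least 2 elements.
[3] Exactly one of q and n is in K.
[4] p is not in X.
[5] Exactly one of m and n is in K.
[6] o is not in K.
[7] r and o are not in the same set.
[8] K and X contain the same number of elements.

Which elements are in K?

K = {n, p}

From (4): p ∉ X.
From (6): o ∉ K.
Suppose m ∈ K: no assignment then satisfies all the clues, so m ∉ K.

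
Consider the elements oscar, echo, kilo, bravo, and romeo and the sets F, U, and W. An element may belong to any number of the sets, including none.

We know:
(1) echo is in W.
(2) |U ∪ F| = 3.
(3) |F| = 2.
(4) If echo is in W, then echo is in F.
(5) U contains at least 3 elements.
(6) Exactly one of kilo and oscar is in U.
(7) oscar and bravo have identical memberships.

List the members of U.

U = {echo, kilo, romeo}

From (1): echo ∈ W.
(4): echo ∈ F.
Suppose oscar ∈ U: no assignment then satisfies all the clues, so oscar ∉ U.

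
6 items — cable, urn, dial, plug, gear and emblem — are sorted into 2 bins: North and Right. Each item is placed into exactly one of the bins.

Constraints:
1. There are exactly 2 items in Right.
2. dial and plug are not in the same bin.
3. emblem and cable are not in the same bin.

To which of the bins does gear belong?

gear: North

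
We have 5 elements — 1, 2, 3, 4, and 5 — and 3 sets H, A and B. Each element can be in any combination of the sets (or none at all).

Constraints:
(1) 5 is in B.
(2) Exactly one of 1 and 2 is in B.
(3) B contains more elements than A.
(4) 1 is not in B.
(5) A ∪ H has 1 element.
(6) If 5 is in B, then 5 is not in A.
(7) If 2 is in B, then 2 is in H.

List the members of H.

H = {2}

From (1): 5 ∈ B.
From (4): 1 ∉ B.
(2) (exactly one): 2 ∈ B.
(6): 5 ∉ A.
(7): 2 ∈ H.
Suppose 1 ∈ H: no assignment then satisfies all the clues, so 1 ∉ H.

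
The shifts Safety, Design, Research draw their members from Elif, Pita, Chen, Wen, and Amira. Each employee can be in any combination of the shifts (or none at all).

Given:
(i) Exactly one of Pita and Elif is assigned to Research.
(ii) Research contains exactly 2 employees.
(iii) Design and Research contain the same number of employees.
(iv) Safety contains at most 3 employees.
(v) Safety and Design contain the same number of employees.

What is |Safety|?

2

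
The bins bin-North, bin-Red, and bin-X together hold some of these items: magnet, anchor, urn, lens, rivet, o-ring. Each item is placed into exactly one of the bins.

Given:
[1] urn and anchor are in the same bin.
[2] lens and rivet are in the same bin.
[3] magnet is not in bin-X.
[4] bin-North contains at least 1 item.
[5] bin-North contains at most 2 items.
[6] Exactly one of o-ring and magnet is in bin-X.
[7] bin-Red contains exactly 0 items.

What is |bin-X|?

5

From (3): magnet ∉ bin-X.
(6) (exactly one): o-ring ∈ bin-X.
(7): bin-Red already has 0, so the rest are out.
Only one bin left: magnet ∈ bin-North.
Suppose anchor ∈ bin-North: no assignment then satisfies all the clues, so anchor ∉ bin-North.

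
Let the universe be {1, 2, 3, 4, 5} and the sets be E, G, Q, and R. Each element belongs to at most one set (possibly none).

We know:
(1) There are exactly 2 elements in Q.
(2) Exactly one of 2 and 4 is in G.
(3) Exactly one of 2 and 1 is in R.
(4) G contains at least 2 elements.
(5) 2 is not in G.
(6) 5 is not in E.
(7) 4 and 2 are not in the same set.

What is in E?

E = {}

From (5): 2 ∉ G.
From (6): 5 ∉ E.
(2) (exactly one): 4 ∈ G.
Suppose 1 ∈ E: no assignment then satisfies all the clues, so 1 ∉ E.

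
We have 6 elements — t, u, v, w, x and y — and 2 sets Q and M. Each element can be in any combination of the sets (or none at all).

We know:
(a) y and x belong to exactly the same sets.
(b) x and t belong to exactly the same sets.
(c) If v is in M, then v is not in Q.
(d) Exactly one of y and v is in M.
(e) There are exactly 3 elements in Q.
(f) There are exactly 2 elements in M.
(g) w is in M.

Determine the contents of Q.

Q = {t, x, y}

From (g): w ∈ M.
Suppose t ∉ Q: no assignment then satisfies all the clues, so t ∈ Q.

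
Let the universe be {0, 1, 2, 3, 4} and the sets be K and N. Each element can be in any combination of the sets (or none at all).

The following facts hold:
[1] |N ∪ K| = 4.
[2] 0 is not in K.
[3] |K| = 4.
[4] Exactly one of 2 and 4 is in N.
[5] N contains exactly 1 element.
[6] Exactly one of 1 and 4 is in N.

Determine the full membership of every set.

K = {1, 2, 3, 4}; N = {4}

From (2): 0 ∉ K.
(3): only 4 candidates remain for K, so all are in.
Suppose 0 ∈ N: no assignment then satisfies all the clues, so 0 ∉ N.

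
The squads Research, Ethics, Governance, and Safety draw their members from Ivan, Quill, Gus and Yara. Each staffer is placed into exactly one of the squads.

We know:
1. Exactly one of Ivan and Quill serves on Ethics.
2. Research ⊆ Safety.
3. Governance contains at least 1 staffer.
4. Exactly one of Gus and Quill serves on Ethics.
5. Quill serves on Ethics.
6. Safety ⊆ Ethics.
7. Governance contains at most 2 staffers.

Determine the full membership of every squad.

Research = {}; Ethics = {Quill, Yara}; Governance = {Gus, Ivan}; Safety = {}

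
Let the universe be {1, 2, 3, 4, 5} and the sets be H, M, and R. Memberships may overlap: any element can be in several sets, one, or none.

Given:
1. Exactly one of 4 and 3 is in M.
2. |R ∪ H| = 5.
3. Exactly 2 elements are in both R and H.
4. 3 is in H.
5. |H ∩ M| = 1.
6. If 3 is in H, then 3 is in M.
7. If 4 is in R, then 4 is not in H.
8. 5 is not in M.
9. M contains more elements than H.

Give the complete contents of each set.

H = {3, 5}; M = {1, 2, 3}; R = {1, 2, 3, 4, 5}

From (4): 3 ∈ H.
From (8): 5 ∉ M.
(6): 3 ∈ M.
(1) (exactly one): 4 ∉ M.
Suppose 1 ∈ H: no assignment then satisfies all the clues, so 1 ∉ H.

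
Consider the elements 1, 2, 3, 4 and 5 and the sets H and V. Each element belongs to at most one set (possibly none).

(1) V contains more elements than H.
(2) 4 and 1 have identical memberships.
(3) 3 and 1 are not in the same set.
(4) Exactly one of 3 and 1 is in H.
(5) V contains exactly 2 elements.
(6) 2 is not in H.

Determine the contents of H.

H = {3}

From (6): 2 ∉ H.
Suppose 1 ∈ H: no assignment then satisfies all the clues, so 1 ∉ H.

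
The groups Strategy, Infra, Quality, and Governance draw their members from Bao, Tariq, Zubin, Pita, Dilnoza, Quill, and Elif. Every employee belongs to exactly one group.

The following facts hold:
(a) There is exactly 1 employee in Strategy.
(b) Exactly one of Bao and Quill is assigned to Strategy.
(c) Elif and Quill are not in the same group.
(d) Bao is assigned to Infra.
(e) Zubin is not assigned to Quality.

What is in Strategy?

Strategy = {Quill}

From (d): Bao ∈ Infra.
From (e): Zubin ∉ Quality.
(b) (exactly one): Quill ∈ Strategy.
(c): Elif ∉ Strategy.
(a): Strategy already has 1, so the rest are out.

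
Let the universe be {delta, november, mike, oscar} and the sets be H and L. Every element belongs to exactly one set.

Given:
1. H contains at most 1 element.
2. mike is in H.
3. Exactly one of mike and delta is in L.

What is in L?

L = {delta, november, oscar}

From (2): mike ∈ H.
(1): H already has 1, so the rest are out.
(3) (exactly one): delta ∈ L.
Only one set left: november ∈ L.
Only one set left: oscar ∈ L.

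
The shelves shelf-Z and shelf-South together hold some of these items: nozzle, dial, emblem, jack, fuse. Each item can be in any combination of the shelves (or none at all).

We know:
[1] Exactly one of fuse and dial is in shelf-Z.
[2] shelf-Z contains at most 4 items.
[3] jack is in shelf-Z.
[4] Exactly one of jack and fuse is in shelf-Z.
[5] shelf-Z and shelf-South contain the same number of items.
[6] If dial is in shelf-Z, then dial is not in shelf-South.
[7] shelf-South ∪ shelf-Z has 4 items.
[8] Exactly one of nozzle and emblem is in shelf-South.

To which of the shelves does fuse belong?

From (3): jack ∈ shelf-Z.
(4) (exactly one): fuse ∉ shelf-Z.
(1) (exactly one): dial ∈ shelf-Z.
(6): dial ∉ shelf-South.
Suppose fuse ∉ shelf-South: no assignment then satisfies all the clues, so fuse ∈ shelf-South.

fuse: shelf-South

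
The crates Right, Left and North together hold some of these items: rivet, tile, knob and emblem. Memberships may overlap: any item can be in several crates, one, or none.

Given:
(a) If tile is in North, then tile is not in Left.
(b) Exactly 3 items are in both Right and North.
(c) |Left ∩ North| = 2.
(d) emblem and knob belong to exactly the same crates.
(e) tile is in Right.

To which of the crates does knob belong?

From (e): tile ∈ Right.
Suppose knob ∉ Right: no assignment then satisfies all the clues, so knob ∈ Right.

knob: Left, North, Right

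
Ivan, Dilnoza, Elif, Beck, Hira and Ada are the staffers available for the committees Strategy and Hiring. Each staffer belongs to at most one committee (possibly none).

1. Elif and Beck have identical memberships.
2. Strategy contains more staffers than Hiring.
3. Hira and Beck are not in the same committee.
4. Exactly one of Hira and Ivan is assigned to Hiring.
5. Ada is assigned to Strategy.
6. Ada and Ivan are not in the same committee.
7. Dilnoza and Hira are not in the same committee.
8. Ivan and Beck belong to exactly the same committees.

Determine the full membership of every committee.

Strategy = {Ada, Dilnoza}; Hiring = {Hira}

From (5): Ada ∈ Strategy.
(6): Ivan ∉ Strategy.
(8): Beck matches Ivan: Beck ∉ Strategy.
(1): Elif matches Beck: Elif ∉ Strategy.
Suppose Ivan ∈ Hiring: no assignment then satisfies all the clues, so Ivan ∉ Hiring.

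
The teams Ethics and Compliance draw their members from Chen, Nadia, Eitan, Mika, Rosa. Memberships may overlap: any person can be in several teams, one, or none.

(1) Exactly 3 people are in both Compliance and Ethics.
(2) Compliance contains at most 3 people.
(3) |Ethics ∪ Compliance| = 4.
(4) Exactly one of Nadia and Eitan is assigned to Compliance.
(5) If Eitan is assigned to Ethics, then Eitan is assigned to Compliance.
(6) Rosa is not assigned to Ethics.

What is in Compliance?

Compliance = {Chen, Eitan, Mika}

From (6): Rosa ∉ Ethics.
Suppose Chen ∉ Compliance: no assignment then satisfies all the clues, so Chen ∈ Compliance.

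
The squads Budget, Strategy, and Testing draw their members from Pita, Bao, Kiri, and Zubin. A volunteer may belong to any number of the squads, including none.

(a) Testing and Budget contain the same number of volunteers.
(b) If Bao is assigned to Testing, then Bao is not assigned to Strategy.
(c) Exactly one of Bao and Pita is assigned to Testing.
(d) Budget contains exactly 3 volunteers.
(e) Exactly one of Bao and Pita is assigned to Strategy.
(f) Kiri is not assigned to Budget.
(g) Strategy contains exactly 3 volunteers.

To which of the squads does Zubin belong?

Zubin: Budget, Strategy, Testing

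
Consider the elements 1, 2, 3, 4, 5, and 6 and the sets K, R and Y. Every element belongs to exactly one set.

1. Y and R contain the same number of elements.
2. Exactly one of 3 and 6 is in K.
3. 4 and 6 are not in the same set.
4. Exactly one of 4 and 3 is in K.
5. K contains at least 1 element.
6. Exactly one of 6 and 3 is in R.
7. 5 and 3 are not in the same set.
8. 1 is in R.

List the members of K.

K = {2, 3}

From (8): 1 ∈ R.
Suppose 2 ∉ K: no assignment then satisfies all the clues, so 2 ∈ K.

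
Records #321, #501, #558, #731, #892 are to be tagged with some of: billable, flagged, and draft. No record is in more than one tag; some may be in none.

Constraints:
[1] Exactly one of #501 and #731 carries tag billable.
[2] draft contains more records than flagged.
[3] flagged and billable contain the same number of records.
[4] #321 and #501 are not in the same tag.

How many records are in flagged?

1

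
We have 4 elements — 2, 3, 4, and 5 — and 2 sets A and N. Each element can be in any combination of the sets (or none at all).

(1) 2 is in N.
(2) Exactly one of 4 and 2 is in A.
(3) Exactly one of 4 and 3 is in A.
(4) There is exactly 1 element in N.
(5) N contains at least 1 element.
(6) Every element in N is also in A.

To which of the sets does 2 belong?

From (1): 2 ∈ N.
(4): N already has 1, so the rest are out.
(6) with 2 ∈ N: 2 ∈ A.
(2) (exactly one): 4 ∉ A.
(3) (exactly one): 3 ∈ A.

2: A, N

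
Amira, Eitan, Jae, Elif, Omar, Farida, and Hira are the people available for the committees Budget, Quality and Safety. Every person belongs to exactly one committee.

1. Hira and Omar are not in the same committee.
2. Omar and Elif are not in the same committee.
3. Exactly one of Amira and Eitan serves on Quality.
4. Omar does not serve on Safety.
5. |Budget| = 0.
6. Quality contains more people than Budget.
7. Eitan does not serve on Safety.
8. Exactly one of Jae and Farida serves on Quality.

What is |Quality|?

3

From (4): Omar ∉ Safety.
From (7): Eitan ∉ Safety.
(5): Budget already has 0, so the rest are out.
Only one committee left: Eitan ∈ Quality.
Only one committee left: Omar ∈ Quality.
(1): Hira ∉ Quality.
(2): Elif ∉ Quality.
(3) (exactly one): Amira ∉ Quality.
Only one committee left: Amira ∈ Safety.
Only one committee left: Elif ∈ Safety.
Only one committee left: Hira ∈ Safety.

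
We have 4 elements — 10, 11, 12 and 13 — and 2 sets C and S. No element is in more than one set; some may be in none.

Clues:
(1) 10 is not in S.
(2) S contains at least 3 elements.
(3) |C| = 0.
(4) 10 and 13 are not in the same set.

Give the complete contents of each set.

From (1): 10 ∉ S.
(2): only 3 candidates remain for S, so all are in.
(3): C already has 0, so the rest are out.

C = {}; S = {11, 12, 13}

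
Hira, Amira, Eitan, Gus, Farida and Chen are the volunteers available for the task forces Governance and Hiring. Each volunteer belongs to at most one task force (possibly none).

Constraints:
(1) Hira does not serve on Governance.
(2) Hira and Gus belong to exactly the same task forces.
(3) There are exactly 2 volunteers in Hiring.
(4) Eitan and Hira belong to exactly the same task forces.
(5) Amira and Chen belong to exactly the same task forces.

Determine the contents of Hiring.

Hiring = {Amira, Chen}

From (1): Hira ∉ Governance.
(2): Gus matches Hira: Gus ∉ Governance.
(4): Eitan matches Hira: Eitan ∉ Governance.
Suppose Hira ∈ Hiring: no assignment then satisfies all the clues, so Hira ∉ Hiring.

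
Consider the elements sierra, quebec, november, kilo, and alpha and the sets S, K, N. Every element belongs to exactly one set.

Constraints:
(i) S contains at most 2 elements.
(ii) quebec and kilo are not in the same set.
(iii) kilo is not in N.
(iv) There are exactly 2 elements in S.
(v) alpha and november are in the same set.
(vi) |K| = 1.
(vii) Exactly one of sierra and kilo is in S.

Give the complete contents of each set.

S = {quebec, sierra}; K = {kilo}; N = {alpha, november}

From (iii): kilo ∉ N.
Suppose sierra ∉ S: no assignment then satisfies all the clues, so sierra ∈ S.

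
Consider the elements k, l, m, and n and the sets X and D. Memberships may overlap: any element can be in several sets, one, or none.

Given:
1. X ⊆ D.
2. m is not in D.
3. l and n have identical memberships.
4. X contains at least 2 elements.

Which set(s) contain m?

From (2): m ∉ D.
(1) contrapositive: m ∉ X.

m: none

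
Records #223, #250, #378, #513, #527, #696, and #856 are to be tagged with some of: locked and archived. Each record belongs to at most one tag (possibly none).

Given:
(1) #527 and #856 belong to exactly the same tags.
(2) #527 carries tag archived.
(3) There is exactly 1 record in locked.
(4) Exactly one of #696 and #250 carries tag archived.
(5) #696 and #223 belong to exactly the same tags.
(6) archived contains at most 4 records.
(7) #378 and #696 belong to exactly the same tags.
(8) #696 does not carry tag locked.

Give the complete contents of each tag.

locked = {#513}; archived = {#250, #527, #856}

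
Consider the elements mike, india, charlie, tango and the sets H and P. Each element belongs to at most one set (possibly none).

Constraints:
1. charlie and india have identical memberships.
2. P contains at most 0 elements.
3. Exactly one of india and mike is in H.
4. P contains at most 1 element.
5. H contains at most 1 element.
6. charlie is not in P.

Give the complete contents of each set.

H = {mike}; P = {}

From (6): charlie ∉ P.
(1): india matches charlie: india ∉ P.
(2): P already has 0, so the rest are out.
Suppose mike ∉ H: no assignment then satisfies all the clues, so mike ∈ H.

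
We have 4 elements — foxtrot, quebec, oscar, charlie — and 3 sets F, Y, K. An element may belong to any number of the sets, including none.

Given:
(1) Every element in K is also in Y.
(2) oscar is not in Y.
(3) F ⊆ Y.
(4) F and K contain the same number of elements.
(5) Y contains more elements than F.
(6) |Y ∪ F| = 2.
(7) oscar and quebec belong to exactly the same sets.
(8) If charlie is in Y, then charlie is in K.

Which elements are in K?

K = {charlie}

From (2): oscar ∉ Y.
(1) contrapositive: oscar ∉ K.
(3) contrapositive: oscar ∉ F.
(7): quebec matches oscar: quebec ∉ F.
(7): quebec matches oscar: quebec ∉ Y.
(7): quebec matches oscar: quebec ∉ K.
Suppose foxtrot ∈ K: no assignment then satisfies all the clues, so foxtrot ∉ K.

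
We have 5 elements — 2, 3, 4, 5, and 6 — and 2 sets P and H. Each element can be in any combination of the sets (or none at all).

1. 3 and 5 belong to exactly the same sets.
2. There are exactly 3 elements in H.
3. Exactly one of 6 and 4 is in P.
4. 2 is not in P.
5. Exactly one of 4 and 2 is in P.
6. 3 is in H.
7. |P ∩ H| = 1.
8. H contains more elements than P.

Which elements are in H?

H = {3, 4, 5}

From (4): 2 ∉ P.
From (6): 3 ∈ H.
(1): 5 matches 3: 5 ∈ H.
(5) (exactly one): 4 ∈ P.
(3) (exactly one): 6 ∉ P.
Suppose 2 ∈ H: no assignment then satisfies all the clues, so 2 ∉ H.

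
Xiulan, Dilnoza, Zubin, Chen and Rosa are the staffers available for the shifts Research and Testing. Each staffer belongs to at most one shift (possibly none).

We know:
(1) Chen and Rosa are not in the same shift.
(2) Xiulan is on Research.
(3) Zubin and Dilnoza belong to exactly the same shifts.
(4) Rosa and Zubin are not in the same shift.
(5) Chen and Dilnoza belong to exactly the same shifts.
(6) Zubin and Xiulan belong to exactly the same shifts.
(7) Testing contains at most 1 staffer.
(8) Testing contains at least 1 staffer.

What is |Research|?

From (2): Xiulan ∈ Research.
(6): Zubin matches Xiulan: Zubin ∈ Research.
(3): Dilnoza matches Zubin: Dilnoza ∈ Research.
(4): Rosa ∉ Research.
(5): Chen matches Dilnoza: Chen ∈ Research.
(8): only 1 candidates remain for Testing, so all are in.

4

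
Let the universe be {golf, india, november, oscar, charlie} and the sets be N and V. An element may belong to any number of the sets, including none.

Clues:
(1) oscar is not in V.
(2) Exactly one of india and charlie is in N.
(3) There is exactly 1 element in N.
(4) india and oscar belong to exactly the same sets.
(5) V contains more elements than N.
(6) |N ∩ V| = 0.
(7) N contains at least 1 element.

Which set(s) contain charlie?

charlie: N

From (1): oscar ∉ V.
(4): india matches oscar: india ∉ V.
Suppose charlie ∉ N: no assignment then satisfies all the clues, so charlie ∈ N.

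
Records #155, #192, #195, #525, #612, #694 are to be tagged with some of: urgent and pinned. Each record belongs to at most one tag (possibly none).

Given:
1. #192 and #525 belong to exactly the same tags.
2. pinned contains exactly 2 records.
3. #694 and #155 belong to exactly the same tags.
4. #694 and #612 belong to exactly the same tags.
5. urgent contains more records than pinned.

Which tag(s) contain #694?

#694: urgent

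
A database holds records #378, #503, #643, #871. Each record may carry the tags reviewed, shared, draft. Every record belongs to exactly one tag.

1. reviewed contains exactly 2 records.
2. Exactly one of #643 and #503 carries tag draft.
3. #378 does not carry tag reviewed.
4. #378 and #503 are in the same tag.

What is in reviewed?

reviewed = {#643, #871}

From (3): #378 ∉ reviewed.
(4): #503 matches #378: #503 ∉ reviewed.
(1): only 2 candidates remain for reviewed, so all are in.
(2) (exactly one): #503 ∈ draft.
(4): #378 matches #503: #378 ∉ shared.
(4): #378 matches #503: #378 ∈ draft.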